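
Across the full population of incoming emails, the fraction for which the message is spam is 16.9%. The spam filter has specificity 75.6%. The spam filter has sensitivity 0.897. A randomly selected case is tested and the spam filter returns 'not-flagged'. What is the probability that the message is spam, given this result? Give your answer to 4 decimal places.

Write H for 'the message is spam'. Prior odds H:¬H = 0.169/0.831 = 0.20337. For the 'not-flagged' outcome, the likelihood ratio is 0.103/0.756 = 0.13624.
Posterior odds = 0.20337 × 0.13624 = 0.027708, so P(H|E) = 0.027708/(1+0.027708) = 0.0270.

P(H | E) ≈ 0.0270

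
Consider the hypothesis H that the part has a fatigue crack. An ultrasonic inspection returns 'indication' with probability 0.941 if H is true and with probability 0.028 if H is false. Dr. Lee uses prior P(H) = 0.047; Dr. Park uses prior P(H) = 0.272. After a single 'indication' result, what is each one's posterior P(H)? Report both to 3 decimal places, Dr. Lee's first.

Dr. Lee: 0.624; Dr. Park: 0.926

The likelihood ratio for an 'indication' result is 0.941/0.028 = 33.607.
Dr. Lee: prior odds 0.047/0.953 = 0.049318; posterior odds 1.6574; posterior probability 0.624.
Dr. Park: prior odds 0.272/0.728 = 0.37363; posterior odds 12.557; posterior probability 0.926.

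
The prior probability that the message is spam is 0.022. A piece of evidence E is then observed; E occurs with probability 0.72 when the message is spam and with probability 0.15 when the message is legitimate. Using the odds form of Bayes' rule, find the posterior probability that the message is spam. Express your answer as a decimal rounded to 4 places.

Prior odds = 0.022/(1−0.022) = 0.022495. In log-odds, ln(0.022495) = -3.7945.
Add log likelihood ratio: ln(4.8000) = 1.5686.
Posterior log-odds = -2.2259, so posterior odds = exp(-2.2259) = 0.10798. Converting, P(H|E) = 0.10798/1.1080 = 0.0975.

Posterior probability ≈ 0.0975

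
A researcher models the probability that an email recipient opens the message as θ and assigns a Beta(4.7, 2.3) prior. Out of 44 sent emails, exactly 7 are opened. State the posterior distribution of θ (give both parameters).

The binomial likelihood is conjugate to the Beta prior: with 7 successes and 37 failures, the posterior is Beta(4.7+7, 2.3+37) = Beta(11.7, 39.3).

Posterior: Beta(11.7, 39.3)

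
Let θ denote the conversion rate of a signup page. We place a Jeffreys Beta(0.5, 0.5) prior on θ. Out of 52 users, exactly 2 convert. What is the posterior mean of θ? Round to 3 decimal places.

The binomial likelihood is conjugate to the Beta prior: with 2 successes and 50 failures, the posterior is Beta(0.5+2, 0.5+50) = Beta(2.5, 50.5).
E[θ | data] = 2.5/(2.5+50.5) = 0.047.

Posterior mean ≈ 0.047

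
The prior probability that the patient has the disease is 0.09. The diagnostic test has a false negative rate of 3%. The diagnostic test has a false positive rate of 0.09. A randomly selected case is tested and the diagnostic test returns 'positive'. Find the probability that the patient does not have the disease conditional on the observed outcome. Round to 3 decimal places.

Let H be the event that the patient has the disease. P(H) = 0.09, so P(¬H) = 0.91. With E the 'positive' result, P(E|H) = 0.97 and P(E|¬H) = 0.09.
P(E) = 0.97·0.09 + 0.09·0.91 = 0.087300 + 0.081900 = 0.16920.
By Bayes' theorem, P(H|E) = 0.087300 / 0.16920 = 0.516. Hence P(¬H|E) = 1 − 0.516 = 0.484.

P(¬H | E) ≈ 0.484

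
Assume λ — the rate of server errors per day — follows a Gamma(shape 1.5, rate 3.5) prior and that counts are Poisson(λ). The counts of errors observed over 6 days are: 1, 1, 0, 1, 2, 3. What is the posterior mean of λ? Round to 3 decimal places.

Posterior mean ≈ 1.000

The Poisson likelihood adds the total count to the shape and the number of exposure periods to the rate. Here ∑xᵢ = 8 and n = 6, so shape 1.5→9.5 and rate 3.5→9.5.
Posterior mean = shape/rate = 9.5/9.5 = 1.000.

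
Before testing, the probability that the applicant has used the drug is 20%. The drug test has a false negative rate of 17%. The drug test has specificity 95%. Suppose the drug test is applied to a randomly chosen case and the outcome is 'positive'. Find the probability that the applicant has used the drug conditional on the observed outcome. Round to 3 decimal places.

P(H | E) ≈ 0.806

Write H for 'the applicant has used the drug'. Prior odds H:¬H = 0.2/0.8 = 0.25000. For the 'positive' outcome, the likelihood ratio is 0.83/0.05 = 16.600.
Posterior odds = 0.25000 × 16.600 = 4.1500, so P(H|E) = 4.1500/(1+4.1500) = 0.806.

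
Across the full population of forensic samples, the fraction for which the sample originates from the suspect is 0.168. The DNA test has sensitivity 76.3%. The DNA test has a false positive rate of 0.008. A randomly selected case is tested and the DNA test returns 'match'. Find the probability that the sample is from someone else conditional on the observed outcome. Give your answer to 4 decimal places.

Write H for 'the sample originates from the suspect'. Prior odds H:¬H = 0.168/0.832 = 0.20192. For the 'match' outcome, the likelihood ratio is 0.763/0.008 = 95.375.
Posterior odds = 0.20192 × 95.375 = 19.258, so P(H|E) = 19.258/(1+19.258) = 0.9506. Then P(¬H|E) = 1 − 0.9506 = 0.0494.

P(¬H | E) ≈ 0.0494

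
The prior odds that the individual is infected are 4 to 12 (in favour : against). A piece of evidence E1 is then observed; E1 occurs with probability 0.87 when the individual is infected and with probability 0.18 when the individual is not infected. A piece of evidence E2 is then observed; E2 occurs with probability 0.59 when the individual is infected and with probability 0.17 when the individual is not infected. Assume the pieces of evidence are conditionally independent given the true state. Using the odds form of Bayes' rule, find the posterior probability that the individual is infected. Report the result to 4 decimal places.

Posterior probability ≈ 0.8483

Prior odds = 4/12 = 0.33333. In log-odds, ln(0.33333) = -1.0986.
Add log likelihood ratios: ln(4.8333) + ln(3.4706) = 2.8199.
Posterior log-odds = 1.7212, so posterior odds = exp(1.7212) = 5.5915. Converting, P(H|E) = 5.5915/6.5915 = 0.8483.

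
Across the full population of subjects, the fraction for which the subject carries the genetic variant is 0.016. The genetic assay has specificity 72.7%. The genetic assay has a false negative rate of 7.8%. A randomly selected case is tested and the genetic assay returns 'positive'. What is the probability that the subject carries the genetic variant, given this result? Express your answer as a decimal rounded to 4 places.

P(H | E) ≈ 0.0521

Write H for 'the subject carries the genetic variant'. Prior odds H:¬H = 0.016/0.984 = 0.016260. For the 'positive' outcome, the likelihood ratio is 0.922/0.273 = 3.3773.
Posterior odds = 0.016260 × 3.3773 = 0.054915, so P(H|E) = 0.054915/(1+0.054915) = 0.0521.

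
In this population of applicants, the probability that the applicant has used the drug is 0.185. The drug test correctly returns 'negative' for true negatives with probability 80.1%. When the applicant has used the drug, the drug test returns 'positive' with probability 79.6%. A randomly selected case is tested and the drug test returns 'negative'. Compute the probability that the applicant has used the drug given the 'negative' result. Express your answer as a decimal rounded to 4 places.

Write H for 'the applicant has used the drug'. Prior odds H:¬H = 0.185/0.815 = 0.22699. For the 'negative' outcome, the likelihood ratio is 0.204/0.801 = 0.25468.
Posterior odds = 0.22699 × 0.25468 = 0.057811, so P(H|E) = 0.057811/(1+0.057811) = 0.0547.

P(H | E) ≈ 0.0547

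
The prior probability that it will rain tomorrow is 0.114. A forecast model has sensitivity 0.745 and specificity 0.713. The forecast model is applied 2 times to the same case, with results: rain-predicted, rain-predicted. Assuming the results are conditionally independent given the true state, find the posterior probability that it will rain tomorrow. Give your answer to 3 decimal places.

Posterior P(H) ≈ 0.464

Let H be the event that it will rain tomorrow; start with P(H) = 0.114. P('rain-predicted'|H) = 0.745, P('rain-predicted'|¬H) = 0.287.
Update on result 1 ('rain-predicted'): P(H) ← 0.745·0.1140 / (0.745·0.1140 + 0.287·0.8860) = 0.084930/0.33921 = 0.2504.
Update on result 2 ('rain-predicted'): P(H) ← 0.745·0.2504 / (0.745·0.2504 + 0.287·0.7496) = 0.18653/0.40167 = 0.4644.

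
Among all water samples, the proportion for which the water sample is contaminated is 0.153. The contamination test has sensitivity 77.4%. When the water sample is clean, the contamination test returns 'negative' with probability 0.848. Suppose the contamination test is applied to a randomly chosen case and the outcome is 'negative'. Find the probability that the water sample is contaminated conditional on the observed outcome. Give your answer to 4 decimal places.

Write H for 'the water sample is contaminated'. Prior odds H:¬H = 0.153/0.847 = 0.18064. For the 'negative' outcome, the likelihood ratio is 0.226/0.848 = 0.26651.
Posterior odds = 0.18064 × 0.26651 = 0.048142, so P(H|E) = 0.048142/(1+0.048142) = 0.0459.

P(H | E) ≈ 0.0459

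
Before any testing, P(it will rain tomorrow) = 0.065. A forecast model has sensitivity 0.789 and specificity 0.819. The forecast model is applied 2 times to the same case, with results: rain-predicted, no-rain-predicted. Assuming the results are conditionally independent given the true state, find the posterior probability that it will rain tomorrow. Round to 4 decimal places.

Posterior P(H) ≈ 0.0724

With H the event that it will rain tomorrow, the joint likelihood of the observed sequence is P(data|H) = 0.789·0.211 = 0.16648 and P(data|¬H) = 0.181·0.819 = 0.14824.
Bayes: P(H|data) = 0.065·0.16648 / (0.065·0.16648 + 0.935·0.14824) = 0.010821/0.14942 = 0.0724.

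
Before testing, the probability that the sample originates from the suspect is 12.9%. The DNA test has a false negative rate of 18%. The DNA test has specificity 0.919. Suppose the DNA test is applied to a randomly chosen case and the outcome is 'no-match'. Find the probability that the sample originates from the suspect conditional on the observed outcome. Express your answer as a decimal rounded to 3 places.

P(H | E) ≈ 0.028

Write H for 'the sample originates from the suspect'. Prior odds H:¬H = 0.129/0.871 = 0.14811. For the 'no-match' outcome, the likelihood ratio is 0.18/0.919 = 0.19587.
Posterior odds = 0.14811 × 0.19587 = 0.029009, so P(H|E) = 0.029009/(1+0.029009) = 0.028.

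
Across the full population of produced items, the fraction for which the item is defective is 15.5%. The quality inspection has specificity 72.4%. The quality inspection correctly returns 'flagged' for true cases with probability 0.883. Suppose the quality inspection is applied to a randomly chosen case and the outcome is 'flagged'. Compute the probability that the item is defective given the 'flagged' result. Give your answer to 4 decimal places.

P(H | E) ≈ 0.3698

Write H for 'the item is defective'. Prior odds H:¬H = 0.155/0.845 = 0.18343. For the 'flagged' outcome, the likelihood ratio is 0.883/0.276 = 3.1993.
Posterior odds = 0.18343 × 3.1993 = 0.58685, so P(H|E) = 0.58685/(1+0.58685) = 0.3698.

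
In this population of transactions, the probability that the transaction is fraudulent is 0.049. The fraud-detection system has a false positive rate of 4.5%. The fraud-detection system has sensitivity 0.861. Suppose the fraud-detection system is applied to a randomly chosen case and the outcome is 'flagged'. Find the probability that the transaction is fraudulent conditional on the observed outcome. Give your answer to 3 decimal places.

P(H | E) ≈ 0.496

Write H for 'the transaction is fraudulent'. Prior odds H:¬H = 0.049/0.951 = 0.051525. For the 'flagged' outcome, the likelihood ratio is 0.861/0.045 = 19.133.
Posterior odds = 0.051525 × 19.133 = 0.98584, so P(H|E) = 0.98584/(1+0.98584) = 0.496.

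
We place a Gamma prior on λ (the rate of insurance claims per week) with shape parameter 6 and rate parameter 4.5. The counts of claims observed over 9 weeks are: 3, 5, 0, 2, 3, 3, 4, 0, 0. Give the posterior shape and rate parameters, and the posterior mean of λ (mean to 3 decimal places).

Total count ∑xᵢ = 20 over n = 9 weeks.
Gamma is conjugate to the Poisson likelihood: posterior is Gamma(shape = 6+20 = 26, rate = 4.5+9 = 13.5).
E[λ | data] = 26/13.5 = 1.926.

Posterior: Gamma(shape=26, rate=13.5); mean ≈ 1.926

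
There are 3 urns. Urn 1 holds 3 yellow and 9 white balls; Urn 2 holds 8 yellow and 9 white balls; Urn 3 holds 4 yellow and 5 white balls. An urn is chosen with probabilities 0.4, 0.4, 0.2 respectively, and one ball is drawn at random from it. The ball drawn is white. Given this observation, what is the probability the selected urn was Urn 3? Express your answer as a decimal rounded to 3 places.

Posterior probability ≈ 0.178

Tabulate prior·likelihood by source: [1] prior 0.4, lik 0.75, product 0.3000; [2] prior 0.4, lik 0.5294, product 0.2118; [3] prior 0.2, lik 0.5556, product 0.1111.
Normalizing constant = 0.62288; the posterior for Urn 3 is its product over the sum, 0.1111/0.62288 = 0.178.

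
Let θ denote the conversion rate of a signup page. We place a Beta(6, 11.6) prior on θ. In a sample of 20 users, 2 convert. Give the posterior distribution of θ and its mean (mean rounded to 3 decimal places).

Observing 2 successes and 18 failures updates Beta(6, 11.6) by adding the success and failure counts to the two shape parameters: α = 6+2 = 8, β = 11.6+18 = 29.6.
E[θ | data] = 8/(8+29.6) = 0.213.

Posterior: Beta(8, 29.6); mean ≈ 0.213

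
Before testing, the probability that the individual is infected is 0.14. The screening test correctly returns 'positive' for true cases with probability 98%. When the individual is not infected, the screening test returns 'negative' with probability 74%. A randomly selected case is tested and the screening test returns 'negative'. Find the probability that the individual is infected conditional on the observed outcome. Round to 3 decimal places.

P(H | E) ≈ 0.004

Let H be the event that the individual is infected. P(H) = 0.14, so P(¬H) = 0.86. With E the 'negative' result, P(E|H) = 0.02 and P(E|¬H) = 0.74.
P(E) = 0.02·0.14 + 0.74·0.86 = 0.0028000 + 0.63640 = 0.63920.
By Bayes' theorem, P(H|E) = 0.0028000 / 0.63920 = 0.004.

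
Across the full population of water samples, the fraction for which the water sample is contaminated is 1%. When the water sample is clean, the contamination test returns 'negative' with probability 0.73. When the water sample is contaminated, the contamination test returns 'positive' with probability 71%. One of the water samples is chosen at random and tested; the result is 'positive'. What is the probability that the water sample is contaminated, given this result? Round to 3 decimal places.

Let H be the event that the water sample is contaminated. P(H) = 0.01, so P(¬H) = 0.99. With E the 'positive' result, P(E|H) = 0.71 and P(E|¬H) = 0.27.
P(E) = 0.71·0.01 + 0.27·0.99 = 0.0071000 + 0.26730 = 0.27440.
By Bayes' theorem, P(H|E) = 0.0071000 / 0.27440 = 0.026.

P(H | E) ≈ 0.026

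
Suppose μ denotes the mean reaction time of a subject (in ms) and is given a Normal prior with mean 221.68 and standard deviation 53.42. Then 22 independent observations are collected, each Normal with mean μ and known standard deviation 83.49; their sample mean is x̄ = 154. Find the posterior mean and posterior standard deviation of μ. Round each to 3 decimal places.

Posterior mean ≈ 160.764; posterior SD ≈ 16.887

Prior precision 1/τ₀² = 1/53.42² = 0.00035042; data precision n/σ² = 22/83.49² = 0.00315612.
Posterior precision = 0.00035042 + 0.00315612 = 0.00350654, giving posterior SD = 1/√0.00350654 = 16.887.
Posterior mean = (0.00035042·221.68 + 0.00315612·154) / 0.00350654 = 160.764.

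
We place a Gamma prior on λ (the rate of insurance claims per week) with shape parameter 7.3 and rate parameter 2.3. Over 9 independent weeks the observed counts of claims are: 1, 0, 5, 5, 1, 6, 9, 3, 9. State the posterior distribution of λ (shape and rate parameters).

Posterior: Gamma(shape=46.3, rate=11.3)

Total count ∑xᵢ = 39 over n = 9 weeks.
Gamma is conjugate to the Poisson likelihood: posterior is Gamma(shape = 7.3+39 = 46.3, rate = 2.3+9 = 11.3).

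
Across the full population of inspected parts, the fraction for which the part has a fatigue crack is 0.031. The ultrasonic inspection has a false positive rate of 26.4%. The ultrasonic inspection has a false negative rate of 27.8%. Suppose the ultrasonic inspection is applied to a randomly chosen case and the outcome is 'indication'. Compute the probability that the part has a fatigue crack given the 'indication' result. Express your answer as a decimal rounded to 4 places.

P(H | E) ≈ 0.0805

Write H for 'the part has a fatigue crack'. Prior odds H:¬H = 0.031/0.969 = 0.031992. For the 'indication' outcome, the likelihood ratio is 0.722/0.264 = 2.7348.
Posterior odds = 0.031992 × 2.7348 = 0.087493, so P(H|E) = 0.087493/(1+0.087493) = 0.0805.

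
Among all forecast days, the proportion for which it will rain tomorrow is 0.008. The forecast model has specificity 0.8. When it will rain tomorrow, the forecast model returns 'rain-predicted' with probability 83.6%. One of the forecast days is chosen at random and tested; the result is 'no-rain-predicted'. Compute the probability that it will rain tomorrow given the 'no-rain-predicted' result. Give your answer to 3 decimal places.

P(H | E) ≈ 0.002

Write H for 'it will rain tomorrow'. Prior odds H:¬H = 0.008/0.992 = 0.0080645. For the 'no-rain-predicted' outcome, the likelihood ratio is 0.164/0.8 = 0.20500.
Posterior odds = 0.0080645 × 0.20500 = 0.0016532, so P(H|E) = 0.0016532/(1+0.0016532) = 0.002.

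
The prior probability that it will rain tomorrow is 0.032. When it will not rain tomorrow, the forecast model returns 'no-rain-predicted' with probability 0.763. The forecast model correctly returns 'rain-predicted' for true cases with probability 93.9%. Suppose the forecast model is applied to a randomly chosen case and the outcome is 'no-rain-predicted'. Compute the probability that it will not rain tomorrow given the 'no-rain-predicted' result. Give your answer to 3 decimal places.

P(¬H | E) ≈ 0.997

Let H be the event that it will rain tomorrow. P(H) = 0.032, so P(¬H) = 0.968. With E the 'no-rain-predicted' result, P(E|H) = 0.061 and P(E|¬H) = 0.763.
P(E) = 0.061·0.032 + 0.763·0.968 = 0.0019520 + 0.73858 = 0.74054.
By Bayes' theorem, P(H|E) = 0.0019520 / 0.74054 = 0.003. Hence P(¬H|E) = 1 − 0.003 = 0.997.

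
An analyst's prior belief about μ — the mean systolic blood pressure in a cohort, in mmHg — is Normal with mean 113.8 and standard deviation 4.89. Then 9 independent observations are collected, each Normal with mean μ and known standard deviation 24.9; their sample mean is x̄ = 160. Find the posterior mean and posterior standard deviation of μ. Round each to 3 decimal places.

Posterior mean ≈ 125.704; posterior SD ≈ 4.213

With known σ, the Normal prior is conjugate. Weight on the data is w = (n/σ²)/(n/σ² + 1/τ₀²) = 0.0145159/(0.0145159+0.0418198) = 0.25767.
Posterior mean = w·x̄ + (1−w)·μ₀ = 0.25767·160 + 0.74233·113.8 = 125.704. Posterior variance = 1/(0.0145159+0.0418198) = 17.7507, so SD = 4.213.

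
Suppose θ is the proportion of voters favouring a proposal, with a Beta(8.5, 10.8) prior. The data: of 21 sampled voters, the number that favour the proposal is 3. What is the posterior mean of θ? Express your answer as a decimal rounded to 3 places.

Posterior mean ≈ 0.285

Observing 3 successes and 18 failures updates Beta(8.5, 10.8) by adding the success and failure counts to the two shape parameters: α = 8.5+3 = 11.5, β = 10.8+18 = 28.8.
E[θ | data] = 11.5/(11.5+28.8) = 0.285.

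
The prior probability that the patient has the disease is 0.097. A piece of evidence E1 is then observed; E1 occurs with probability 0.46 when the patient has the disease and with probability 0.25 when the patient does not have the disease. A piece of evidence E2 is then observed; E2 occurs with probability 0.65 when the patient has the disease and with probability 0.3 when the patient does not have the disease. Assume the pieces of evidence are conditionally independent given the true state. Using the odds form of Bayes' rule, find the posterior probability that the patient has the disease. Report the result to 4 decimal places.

Prior odds = 0.097/(1−0.097) = 0.10742.
Likelihood ratio for E1 = 0.46/0.25 = 1.8400.
Likelihood ratio for E2 = 0.65/0.3 = 2.1667.
Posterior odds = prior odds × LR₁ × LR₂ = 0.42825.
Posterior probability = odds/(1+odds) = 0.42825/1.4282 = 0.2998.

Posterior probability ≈ 0.2998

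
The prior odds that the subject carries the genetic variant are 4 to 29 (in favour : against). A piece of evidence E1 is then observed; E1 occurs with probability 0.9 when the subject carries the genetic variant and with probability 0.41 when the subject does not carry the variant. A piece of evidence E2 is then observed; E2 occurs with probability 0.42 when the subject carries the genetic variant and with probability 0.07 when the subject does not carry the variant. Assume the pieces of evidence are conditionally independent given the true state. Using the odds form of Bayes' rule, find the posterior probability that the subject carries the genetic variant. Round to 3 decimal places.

Prior odds = 4/29 = 0.13793.
Likelihood ratio for E1 = 0.9/0.41 = 2.1951.
Likelihood ratio for E2 = 0.42/0.07 = 6.0000.
Posterior odds = prior odds × LR₁ × LR₂ = 1.8167.
Posterior probability = odds/(1+odds) = 1.8167/2.8167 = 0.645.

Posterior probability ≈ 0.645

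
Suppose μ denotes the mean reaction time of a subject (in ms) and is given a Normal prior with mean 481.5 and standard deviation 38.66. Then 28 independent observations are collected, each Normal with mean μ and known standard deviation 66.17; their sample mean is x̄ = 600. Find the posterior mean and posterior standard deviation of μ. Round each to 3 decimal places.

Prior precision 1/τ₀² = 1/38.66² = 0.00066908; data precision n/σ² = 28/66.17² = 0.00639493.
Posterior precision = 0.00066908 + 0.00639493 = 0.00706401, giving posterior SD = 1/√0.00706401 = 11.898.
Posterior mean = (0.00066908·481.5 + 0.00639493·600) / 0.00706401 = 588.776.

Posterior mean ≈ 588.776; posterior SD ≈ 11.898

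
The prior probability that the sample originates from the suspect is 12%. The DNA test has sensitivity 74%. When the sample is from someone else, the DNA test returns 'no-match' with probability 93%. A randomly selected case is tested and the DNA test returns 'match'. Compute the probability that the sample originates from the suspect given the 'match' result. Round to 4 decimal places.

Let H be the event that the sample originates from the suspect. P(H) = 0.12, so P(¬H) = 0.88. With E the 'match' result, P(E|H) = 0.74 and P(E|¬H) = 0.07.
P(E) = 0.74·0.12 + 0.07·0.88 = 0.088800 + 0.061600 = 0.15040.
By Bayes' theorem, P(H|E) = 0.088800 / 0.15040 = 0.5904.

P(H | E) ≈ 0.5904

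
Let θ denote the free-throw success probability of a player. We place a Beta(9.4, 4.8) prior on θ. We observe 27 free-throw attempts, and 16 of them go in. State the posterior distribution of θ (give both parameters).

Posterior: Beta(25.4, 15.8)

The binomial likelihood is conjugate to the Beta prior: with 16 successes and 11 failures, the posterior is Beta(9.4+16, 4.8+11) = Beta(25.4, 15.8).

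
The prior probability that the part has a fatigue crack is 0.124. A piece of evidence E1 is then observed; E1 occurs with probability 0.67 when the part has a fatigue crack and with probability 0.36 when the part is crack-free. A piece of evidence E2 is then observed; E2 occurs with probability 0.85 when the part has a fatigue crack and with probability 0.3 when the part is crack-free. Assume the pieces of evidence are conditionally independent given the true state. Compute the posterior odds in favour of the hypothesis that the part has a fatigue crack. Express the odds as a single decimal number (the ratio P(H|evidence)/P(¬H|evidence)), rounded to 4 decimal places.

Posterior odds ≈ 0.7464

Prior odds = 0.124/(1−0.124) = 0.14155.
Likelihood ratio for E1 = 0.67/0.36 = 1.8611.
Likelihood ratio for E2 = 0.85/0.3 = 2.8333.
Posterior odds = prior odds × LR₁ × LR₂ = 0.74643.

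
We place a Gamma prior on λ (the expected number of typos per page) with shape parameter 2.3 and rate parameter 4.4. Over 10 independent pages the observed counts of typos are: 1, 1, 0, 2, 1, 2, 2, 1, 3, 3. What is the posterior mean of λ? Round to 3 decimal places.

Posterior mean ≈ 1.271

Total count ∑xᵢ = 16 over n = 10 pages.
Gamma is conjugate to the Poisson likelihood: posterior is Gamma(shape = 2.3+16 = 18.3, rate = 4.4+10 = 14.4).
Posterior mean = shape/rate = 18.3/14.4 = 1.271.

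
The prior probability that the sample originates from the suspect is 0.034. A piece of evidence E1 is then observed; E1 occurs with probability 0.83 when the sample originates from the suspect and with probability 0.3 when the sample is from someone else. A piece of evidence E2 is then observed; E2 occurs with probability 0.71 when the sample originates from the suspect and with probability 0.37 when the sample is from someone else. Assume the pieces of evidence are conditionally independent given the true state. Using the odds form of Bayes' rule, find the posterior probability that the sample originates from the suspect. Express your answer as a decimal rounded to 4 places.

Posterior probability ≈ 0.1574

Prior odds = 0.034/(1−0.034) = 0.035197.
Likelihood ratio for E1 = 0.83/0.3 = 2.7667.
Likelihood ratio for E2 = 0.71/0.37 = 1.9189.
Posterior odds = prior odds × LR₁ × LR₂ = 0.18686.
Posterior probability = odds/(1+odds) = 0.18686/1.1869 = 0.1574.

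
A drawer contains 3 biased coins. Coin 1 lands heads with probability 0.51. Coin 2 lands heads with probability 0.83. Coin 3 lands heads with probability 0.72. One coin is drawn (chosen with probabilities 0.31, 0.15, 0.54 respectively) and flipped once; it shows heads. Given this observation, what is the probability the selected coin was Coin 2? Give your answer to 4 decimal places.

Posterior probability ≈ 0.1854

P(heads|C1) = 0.51; P(heads|C2) = 0.83; P(heads|C3) = 0.72.
Prior × likelihood for each source: 0.31·0.51=0.1581, 0.15·0.83=0.1245, 0.54·0.72=0.3888. Summing gives P(heads) = 0.67140.
P(Coin 2 | heads) = 0.1245 / 0.67140 = 0.1854.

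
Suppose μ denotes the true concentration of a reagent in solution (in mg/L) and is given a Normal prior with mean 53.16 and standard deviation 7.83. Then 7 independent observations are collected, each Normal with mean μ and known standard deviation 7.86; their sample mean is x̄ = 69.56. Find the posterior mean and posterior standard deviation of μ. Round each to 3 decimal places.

Posterior mean ≈ 67.496; posterior SD ≈ 2.778

Prior precision 1/τ₀² = 1/7.83² = 0.0163108; data precision n/σ² = 7/7.86² = 0.113306.
Posterior precision = 0.0163108 + 0.113306 = 0.129617, giving posterior SD = 1/√0.129617 = 2.778.
Posterior mean = (0.0163108·53.16 + 0.113306·69.56) / 0.129617 = 67.496.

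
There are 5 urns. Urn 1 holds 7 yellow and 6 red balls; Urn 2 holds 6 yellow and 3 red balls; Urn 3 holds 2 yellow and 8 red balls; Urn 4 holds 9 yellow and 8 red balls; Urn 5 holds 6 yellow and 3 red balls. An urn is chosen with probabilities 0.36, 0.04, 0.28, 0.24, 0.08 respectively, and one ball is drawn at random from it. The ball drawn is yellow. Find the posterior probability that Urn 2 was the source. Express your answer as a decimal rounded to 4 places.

Posterior probability ≈ 0.0584

Tabulate prior·likelihood by source: [1] prior 0.36, lik 0.5385, product 0.1938; [2] prior 0.04, lik 0.6667, product 0.02667; [3] prior 0.28, lik 0.2, product 0.05600; [4] prior 0.24, lik 0.5294, product 0.1271; [5] prior 0.08, lik 0.6667, product 0.05333.
Normalizing constant = 0.45690; the posterior for Urn 2 is its product over the sum, 0.02667/0.45690 = 0.0584.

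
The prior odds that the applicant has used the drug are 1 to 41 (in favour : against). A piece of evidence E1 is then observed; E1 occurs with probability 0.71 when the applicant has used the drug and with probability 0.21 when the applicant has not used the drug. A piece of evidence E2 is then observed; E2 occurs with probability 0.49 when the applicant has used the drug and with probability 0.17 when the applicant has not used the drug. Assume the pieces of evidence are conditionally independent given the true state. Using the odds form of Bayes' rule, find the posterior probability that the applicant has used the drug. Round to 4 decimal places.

Posterior probability ≈ 0.1920

Prior odds = 1/41 = 0.024390. In log-odds, ln(0.024390) = -3.7136.
Add log likelihood ratios: ln(3.3810) + ln(2.8824) = 2.2768.
Posterior log-odds = -1.4368, so posterior odds = exp(-1.4368) = 0.23769. Converting, P(H|E) = 0.23769/1.2377 = 0.1920.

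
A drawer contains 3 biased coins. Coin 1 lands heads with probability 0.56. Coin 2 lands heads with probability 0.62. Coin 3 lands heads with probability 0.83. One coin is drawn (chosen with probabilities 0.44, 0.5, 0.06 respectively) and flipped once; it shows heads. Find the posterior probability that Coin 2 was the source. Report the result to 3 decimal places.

Posterior probability ≈ 0.511

Tabulate prior·likelihood by source: [1] prior 0.44, lik 0.56, product 0.2464; [2] prior 0.5, lik 0.62, product 0.3100; [3] prior 0.06, lik 0.83, product 0.04980.
Normalizing constant = 0.60620; the posterior for Coin 2 is its product over the sum, 0.3100/0.60620 = 0.511.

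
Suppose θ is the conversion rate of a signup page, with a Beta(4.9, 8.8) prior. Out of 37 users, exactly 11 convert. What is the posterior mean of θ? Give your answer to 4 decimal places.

Posterior mean ≈ 0.3136

The binomial likelihood is conjugate to the Beta prior: with 11 successes and 26 failures, the posterior is Beta(4.9+11, 8.8+26) = Beta(15.9, 34.8).
E[θ | data] = 15.9/(15.9+34.8) = 0.3136.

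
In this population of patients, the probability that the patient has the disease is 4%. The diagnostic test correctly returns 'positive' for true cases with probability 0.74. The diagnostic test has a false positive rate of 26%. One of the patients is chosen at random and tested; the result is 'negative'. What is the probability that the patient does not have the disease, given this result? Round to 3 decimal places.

P(¬H | E) ≈ 0.986

Let H be the event that the patient has the disease. P(H) = 0.04, so P(¬H) = 0.96. With E the 'negative' result, P(E|H) = 0.26 and P(E|¬H) = 0.74.
P(E) = 0.26·0.04 + 0.74·0.96 = 0.010400 + 0.71040 = 0.72080.
By Bayes' theorem, P(H|E) = 0.010400 / 0.72080 = 0.014. Hence P(¬H|E) = 1 − 0.014 = 0.986.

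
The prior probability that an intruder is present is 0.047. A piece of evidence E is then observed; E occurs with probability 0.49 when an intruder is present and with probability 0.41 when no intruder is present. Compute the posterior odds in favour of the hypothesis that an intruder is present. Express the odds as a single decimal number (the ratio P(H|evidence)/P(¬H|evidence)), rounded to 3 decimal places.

Posterior odds ≈ 0.059

Prior odds = 0.047/(1−0.047) = 0.049318. In log-odds, ln(0.049318) = -3.0095.
Add log likelihood ratio: ln(1.1951) = 0.17825.
Posterior log-odds = -2.8312, so posterior odds = exp(-2.8312) = 0.058941.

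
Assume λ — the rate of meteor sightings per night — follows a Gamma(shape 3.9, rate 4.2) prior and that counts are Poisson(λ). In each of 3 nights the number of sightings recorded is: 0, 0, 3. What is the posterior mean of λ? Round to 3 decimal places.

Posterior mean ≈ 0.958

The Poisson likelihood adds the total count to the shape and the number of exposure periods to the rate. Here ∑xᵢ = 3 and n = 3, so shape 3.9→6.9 and rate 4.2→7.2.
Posterior mean = shape/rate = 6.9/7.2 = 0.958.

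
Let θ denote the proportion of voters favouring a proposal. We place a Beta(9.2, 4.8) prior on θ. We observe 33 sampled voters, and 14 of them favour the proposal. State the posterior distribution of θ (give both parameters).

Observing 14 successes and 19 failures updates Beta(9.2, 4.8) by adding the success and failure counts to the two shape parameters: α = 9.2+14 = 23.2, β = 4.8+19 = 23.8.

Posterior: Beta(23.2, 23.8)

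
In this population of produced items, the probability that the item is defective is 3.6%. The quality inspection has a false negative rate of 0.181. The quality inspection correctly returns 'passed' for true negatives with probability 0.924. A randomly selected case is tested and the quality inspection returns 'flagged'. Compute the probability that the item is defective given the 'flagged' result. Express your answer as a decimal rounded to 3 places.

Let H be the event that the item is defective. P(H) = 0.036, so P(¬H) = 0.964. With E the 'flagged' result, P(E|H) = 0.819 and P(E|¬H) = 0.076.
P(E) = 0.819·0.036 + 0.076·0.964 = 0.029484 + 0.073264 = 0.10275.
By Bayes' theorem, P(H|E) = 0.029484 / 0.10275 = 0.287.

P(H | E) ≈ 0.287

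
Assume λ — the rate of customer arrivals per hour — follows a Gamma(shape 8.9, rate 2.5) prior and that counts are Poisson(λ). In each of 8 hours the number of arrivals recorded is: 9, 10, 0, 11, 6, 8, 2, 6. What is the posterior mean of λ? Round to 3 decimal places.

Total count ∑xᵢ = 52 over n = 8 hours.
Gamma is conjugate to the Poisson likelihood: posterior is Gamma(shape = 8.9+52 = 60.9, rate = 2.5+8 = 10.5).
Posterior mean = shape/rate = 60.9/10.5 = 5.800.

Posterior mean ≈ 5.800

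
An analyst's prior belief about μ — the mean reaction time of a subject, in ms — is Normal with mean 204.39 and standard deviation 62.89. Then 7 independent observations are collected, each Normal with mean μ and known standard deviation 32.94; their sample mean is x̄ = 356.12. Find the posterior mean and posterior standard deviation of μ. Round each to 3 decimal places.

Posterior mean ≈ 350.398; posterior SD ≈ 12.213

With known σ, the Normal prior is conjugate. Weight on the data is w = (n/σ²)/(n/σ² + 1/τ₀²) = 0.00645135/(0.00645135+0.00025283) = 0.96229.
Posterior mean = w·x̄ + (1−w)·μ₀ = 0.96229·356.12 + 0.037713·204.39 = 350.398. Posterior variance = 1/(0.00645135+0.00025283) = 149.160, so SD = 12.213.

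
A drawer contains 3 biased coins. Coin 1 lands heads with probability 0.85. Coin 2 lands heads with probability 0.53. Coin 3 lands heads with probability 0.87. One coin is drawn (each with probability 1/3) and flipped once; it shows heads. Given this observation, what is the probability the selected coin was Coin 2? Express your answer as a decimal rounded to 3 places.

Posterior probability ≈ 0.236

P(heads|C1) = 0.85; P(heads|C2) = 0.53; P(heads|C3) = 0.87.
Prior × likelihood for each source: 0.333333·0.85=0.2833, 0.333333·0.53=0.1767, 0.333333·0.87=0.2900. Summing gives P(heads) = 0.75000.
P(Coin 2 | heads) = 0.1767 / 0.75000 = 0.236.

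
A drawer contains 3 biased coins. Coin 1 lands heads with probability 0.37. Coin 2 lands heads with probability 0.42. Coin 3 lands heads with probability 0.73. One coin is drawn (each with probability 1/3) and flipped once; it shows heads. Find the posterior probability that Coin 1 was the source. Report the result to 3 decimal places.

Posterior probability ≈ 0.243

P(heads|C1) = 0.37; P(heads|C2) = 0.42; P(heads|C3) = 0.73.
Prior × likelihood for each source: 0.333333·0.37=0.1233, 0.333333·0.42=0.1400, 0.333333·0.73=0.2433. Summing gives P(heads) = 0.50667.
P(Coin 1 | heads) = 0.1233 / 0.50667 = 0.243.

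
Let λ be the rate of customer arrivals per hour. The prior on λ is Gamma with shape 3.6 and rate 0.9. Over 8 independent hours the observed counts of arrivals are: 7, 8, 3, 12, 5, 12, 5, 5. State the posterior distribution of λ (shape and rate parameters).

Total count ∑xᵢ = 57 over n = 8 hours.
Gamma is conjugate to the Poisson likelihood: posterior is Gamma(shape = 3.6+57 = 60.6, rate = 0.9+8 = 8.9).

Posterior: Gamma(shape=60.6, rate=8.9)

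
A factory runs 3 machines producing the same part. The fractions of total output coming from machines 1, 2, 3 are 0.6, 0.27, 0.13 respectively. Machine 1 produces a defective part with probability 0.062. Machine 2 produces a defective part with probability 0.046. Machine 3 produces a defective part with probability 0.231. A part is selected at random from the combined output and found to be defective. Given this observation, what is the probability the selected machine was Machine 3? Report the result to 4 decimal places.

P(defective|M1) = 0.062; P(defective|M2) = 0.046; P(defective|M3) = 0.231.
Prior × likelihood for each source: 0.6·0.062=0.03720, 0.27·0.046=0.01242, 0.13·0.231=0.03003. Summing gives P(defective) = 0.079650.
P(Machine 3 | defective) = 0.03003 / 0.079650 = 0.3770.

Posterior probability ≈ 0.3770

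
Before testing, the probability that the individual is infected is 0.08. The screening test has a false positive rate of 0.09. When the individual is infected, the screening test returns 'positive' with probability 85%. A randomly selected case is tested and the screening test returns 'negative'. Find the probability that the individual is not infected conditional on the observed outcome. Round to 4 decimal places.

P(¬H | E) ≈ 0.9859

Write H for 'the individual is infected'. Prior odds H:¬H = 0.08/0.92 = 0.086957. For the 'negative' outcome, the likelihood ratio is 0.15/0.91 = 0.16484.
Posterior odds = 0.086957 × 0.16484 = 0.014333, so P(H|E) = 0.014333/(1+0.014333) = 0.0141. Then P(¬H|E) = 1 − 0.0141 = 0.9859.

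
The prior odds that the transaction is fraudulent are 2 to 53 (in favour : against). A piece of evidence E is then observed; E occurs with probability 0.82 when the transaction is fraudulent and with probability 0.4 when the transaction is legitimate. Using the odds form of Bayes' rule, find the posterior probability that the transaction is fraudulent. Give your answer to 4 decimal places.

Posterior probability ≈ 0.0718

Prior odds = 2/53 = 0.037736.
Likelihood ratio for E = 0.82/0.4 = 2.0500.
Posterior odds = prior odds × LR = 0.077358.
Posterior probability = odds/(1+odds) = 0.077358/1.0774 = 0.0718.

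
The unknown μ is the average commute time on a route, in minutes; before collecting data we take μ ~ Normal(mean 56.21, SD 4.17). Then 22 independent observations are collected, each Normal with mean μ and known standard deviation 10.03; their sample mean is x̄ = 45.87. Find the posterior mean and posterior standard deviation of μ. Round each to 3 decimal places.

Prior precision 1/τ₀² = 1/4.17² = 0.0575080; data precision n/σ² = 22/10.03² = 0.218686.
Posterior precision = 0.0575080 + 0.218686 = 0.276194, giving posterior SD = 1/√0.276194 = 1.903.
Posterior mean = (0.0575080·56.21 + 0.218686·45.87) / 0.276194 = 48.023.

Posterior mean ≈ 48.023; posterior SD ≈ 1.903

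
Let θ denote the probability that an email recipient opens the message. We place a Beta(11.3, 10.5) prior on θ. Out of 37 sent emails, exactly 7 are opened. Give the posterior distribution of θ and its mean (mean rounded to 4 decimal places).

Observing 7 successes and 30 failures updates Beta(11.3, 10.5) by adding the success and failure counts to the two shape parameters: α = 11.3+7 = 18.3, β = 10.5+30 = 40.5.
E[θ | data] = 18.3/(18.3+40.5) = 0.3112.

Posterior: Beta(18.3, 40.5); mean ≈ 0.3112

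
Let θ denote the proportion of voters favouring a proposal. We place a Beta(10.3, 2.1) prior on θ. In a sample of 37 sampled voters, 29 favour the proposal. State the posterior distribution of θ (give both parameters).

The binomial likelihood is conjugate to the Beta prior: with 29 successes and 8 failures, the posterior is Beta(10.3+29, 2.1+8) = Beta(39.3, 10.1).

Posterior: Beta(39.3, 10.1)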